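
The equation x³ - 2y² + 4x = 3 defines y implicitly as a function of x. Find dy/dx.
Take d/dx of both sides. Since y is implicitly a function of x, the chain rule attaches a y' = dy/dx factor whenever we differentiate through y.

Set F(x, y) = (left side) − (right side), so the curve is F = 0. Differentiating each term of F:
  d/dx[x^3] = 3x^2
  d/dx[4x] = 4
  d/dx[-2y^2] = -4y·y'
  d/dx[-3] = 0

Collecting, the y'-free part is the partial derivative in x and the y' coefficient is the partial derivative in y:
  ∂F/∂x = 3x^2 + 4
  ∂F/∂y = -4y

so d/dx[F(x, y(x))] = ∂F/∂x + (∂F/∂y)·y' = 0. Rearranging,
  dy/dx = -(∂F/∂x)/(∂F/∂y) = -(3x^2 + 4)/(-4y) = (3x^2 + 4)/(4y)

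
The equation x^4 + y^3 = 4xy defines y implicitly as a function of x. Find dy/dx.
Differentiate the relation implicitly: treat y = y(x) and apply the chain rule, so every y-derivative picks up a y' = dy/dx factor.

With everything moved to the left-hand side, differentiate term by term:
  d/dx[x^4] = 4x^3
  d/dx[-4xy] = -4x·y' - 4y
  d/dx[y^3] = 3y^2·y'

Separating the contributions that come from x directly and those that come through y:
  without y':      4x^3 - 4y
  multiplying y':  -4x + 3y^2

so (4x^3 - 4y) + (-4x + 3y^2)·y' = 0, and therefore
  dy/dx = -(4x^3 - 4y)/(-4x + 3y^2) = 4(x^3 - y)/(4x - 3y^2)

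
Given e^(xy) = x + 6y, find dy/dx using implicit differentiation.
Differentiate the relation implicitly: treat y = y(x) and apply the chain rule, so every y-derivative picks up a y' = dy/dx factor.

With everything moved to the left-hand side, differentiate term by term:
  d/dx[-x] = -1
  d/dx[-6y] = -6·y'
  d/dx[e^(xy)] = (x·y' + y)·e^(xy)

Separating the contributions that come from x directly and those that come through y:
  without y':      y·e^(xy) - 1
  multiplying y':  x·e^(xy) - 6

so (y·e^(xy) - 1) + (x·e^(xy) - 6)·y' = 0, and therefore
  dy/dx = -(y·e^(xy) - 1)/(x·e^(xy) - 6) = (-y·e^(xy) + 1)/(x·e^(xy) - 6)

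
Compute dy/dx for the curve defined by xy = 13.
Differentiate both sides with respect to x, treating y as y(x). By the chain rule, any term containing y contributes a factor of y' = dy/dx when we differentiate it.

Move every term to one side and write the relation as F(x, y) = 0. Term by term,
  d/dx[xy] = x·y' + y
  d/dx[-13] = 0

The pieces without y' make up ∂F/∂x and the coefficient of y' is ∂F/∂y:
  ∂F/∂x = y,
  ∂F/∂y = x.

Since d/dx[F] = ∂F/∂x + (∂F/∂y)·y' = 0, solve for y':
  (∂F/∂y)·y' = -∂F/∂x
  dy/dx = -(∂F/∂x)/(∂F/∂y) = -(y)/(x) = -y/x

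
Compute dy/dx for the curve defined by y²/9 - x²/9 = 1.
Take d/dx of both sides. Since y is implicitly a function of x, the chain rule attaches a y' = dy/dx factor whenever we differentiate through y.

Set F(x, y) = (left side) − (right side), so the curve is F = 0. Differentiating each term of F:
  d/dx[-x^2/9] = -2x/9
  d/dx[y^2/9] = 2y·y'/9
  d/dx[-1] = 0

Collecting, the y'-free part is the partial derivative in x and the y' coefficient is the partial derivative in y:
  ∂F/∂x = -2x/9
  ∂F/∂y = 2y/9

so d/dx[F(x, y(x))] = ∂F/∂x + (∂F/∂y)·y' = 0. Rearranging,
  dy/dx = -(∂F/∂x)/(∂F/∂y) = -(-2x/9)/(2y/9) = x/y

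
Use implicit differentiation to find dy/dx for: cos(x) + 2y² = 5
Apply d/dx to both sides, remembering that y depends on x. Each occurrence of y therefore brings in a y' = dy/dx via the chain rule.

With F(x, y) equal to the left-hand side minus the right, differentiate F term by term:
  d/dx[2y^2] = 4y·y'
  d/dx[cos(x)] = -sin(x)
  d/dx[-5] = 0
Adding these up, d/dx[F] = 0 becomes
  (-sin(x)) + (4y)·y' = 0,
so isolating y',
  dy/dx = -(-sin(x))/(4y) = sin(x)/(4y)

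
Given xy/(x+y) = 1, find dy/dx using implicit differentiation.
Differentiate both sides with respect to x, treating y as y(x). By the chain rule, any term containing y contributes a factor of y' = dy/dx when we differentiate it.

Move every term to one side and write the relation as F(x, y) = 0. Term by term,
  d/dx[xy/(x + y)] = xy(-y' - 1)/(x + y)^2 + x·y'/(x + y) + y/(x + y)
  d/dx[-1] = 0

The pieces without y' make up ∂F/∂x and the coefficient of y' is ∂F/∂y:
  ∂F/∂x = -xy/(x + y)^2 + y/(x + y),
  ∂F/∂y = -xy/(x + y)^2 + x/(x + y).

Since d/dx[F] = ∂F/∂x + (∂F/∂y)·y' = 0, solve for y':
  (∂F/∂y)·y' = -∂F/∂x
  dy/dx = -(∂F/∂x)/(∂F/∂y) = -(-xy/(x + y)^2 + y/(x + y))/(-xy/(x + y)^2 + x/(x + y))
        = -(y^2/(x + y)^2)/(x^2/(x + y)^2) = -y^2/x^2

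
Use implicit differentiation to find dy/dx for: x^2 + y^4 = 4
Take d/dx of both sides. Since y is implicitly a function of x, the chain rule attaches a y' = dy/dx factor whenever we differentiate through y.

Set F(x, y) = (left side) − (right side), so the curve is F = 0. Differentiating each term of F:
  d/dx[x^2] = 2x
  d/dx[y^4] = 4y^3·y'
  d/dx[-4] = 0

Collecting, the y'-free part is the partial derivative in x and the y' coefficient is the partial derivative in y:
  ∂F/∂x = 2x
  ∂F/∂y = 4y^3

so d/dx[F(x, y(x))] = ∂F/∂x + (∂F/∂y)·y' = 0. Rearranging,
  dy/dx = -(∂F/∂x)/(∂F/∂y) = -(2x)/(4y^3) = -x/(2y^3)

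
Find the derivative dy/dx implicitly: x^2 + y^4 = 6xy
Take d/dx of both sides. Since y is implicitly a function of x, the chain rule attaches a y' = dy/dx factor whenever we differentiate through y.

Set F(x, y) = (left side) − (right side), so the curve is F = 0. Differentiating each term of F:
  d/dx[x^2] = 2x
  d/dx[-6xy] = -6x·y' - 6y
  d/dx[y^4] = 4y^3·y'

Collecting, the y'-free part is the partial derivative in x and the y' coefficient is the partial derivative in y:
  ∂F/∂x = 2x - 6y
  ∂F/∂y = -6x + 4y^3

so d/dx[F(x, y(x))] = ∂F/∂x + (∂F/∂y)·y' = 0. Rearranging,
  dy/dx = -(∂F/∂x)/(∂F/∂y) = -(2x - 6y)/(-6x + 4y^3) = (x - 3y)/(3x - 2y^3)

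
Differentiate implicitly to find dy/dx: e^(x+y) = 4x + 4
Apply d/dx to both sides, remembering that y depends on x. Each occurrence of y therefore brings in a y' = dy/dx via the chain rule.

With F(x, y) equal to the left-hand side minus the right, differentiate F term by term:
  d/dx[-4x] = -4
  d/dx[e^(x + y)] = (y' + 1)·e^(x + y)
  d/dx[-4] = 0
Adding these up, d/dx[F] = 0 becomes
  (e^(x + y) - 4) + (e^(x + y))·y' = 0,
so isolating y',
  dy/dx = -(e^(x + y) - 4)/(e^(x + y)) = 4e^(-x - y) - 1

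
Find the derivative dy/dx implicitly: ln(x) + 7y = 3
Take d/dx of both sides. Since y is implicitly a function of x, the chain rule attaches a y' = dy/dx factor whenever we differentiate through y.

Set F(x, y) = (left side) − (right side), so the curve is F = 0. Differentiating each term of F:
  d/dx[7y] = 7·y'
  d/dx[ln(x)] = 1/x
  d/dx[-3] = 0

Collecting, the y'-free part is the partial derivative in x and the y' coefficient is the partial derivative in y:
  ∂F/∂x = 1/x
  ∂F/∂y = 7

so d/dx[F(x, y(x))] = ∂F/∂x + (∂F/∂y)·y' = 0. Rearranging,
  dy/dx = -(∂F/∂x)/(∂F/∂y) = -(1/x)/(7) = -1/(7x)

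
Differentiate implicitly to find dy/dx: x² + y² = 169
Differentiate the relation implicitly: treat y = y(x) and apply the chain rule, so every y-derivative picks up a y' = dy/dx factor.

With everything moved to the left-hand side, differentiate term by term:
  d/dx[x^2] = 2x
  d/dx[y^2] = 2y·y'
  d/dx[-169] = 0

Separating the contributions that come from x directly and those that come through y:
  without y':      2x
  multiplying y':  2y

so (2x) + (2y)·y' = 0, and therefore
  dy/dx = -(2x)/(2y) = -x/y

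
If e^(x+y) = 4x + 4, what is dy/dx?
Take d/dx of both sides. Since y is implicitly a function of x, the chain rule attaches a y' = dy/dx factor whenever we differentiate through y.

Set F(x, y) = (left side) − (right side), so the curve is F = 0. Differentiating each term of F:
  d/dx[-4x] = -4
  d/dx[e^(x + y)] = (y' + 1)·e^(x + y)
  d/dx[-4] = 0

Collecting, the y'-free part is the partial derivative in x and the y' coefficient is the partial derivative in y:
  ∂F/∂x = e^(x + y) - 4
  ∂F/∂y = e^(x + y)

so d/dx[F(x, y(x))] = ∂F/∂x + (∂F/∂y)·y' = 0. Rearranging,
  dy/dx = -(∂F/∂x)/(∂F/∂y) = -(e^(x + y) - 4)/(e^(x + y)) = 4e^(-x - y) - 1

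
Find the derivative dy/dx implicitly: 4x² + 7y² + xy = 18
Apply d/dx to both sides, remembering that y depends on x. Each occurrence of y therefore brings in a y' = dy/dx via the chain rule.

With F(x, y) equal to the left-hand side minus the right, differentiate F term by term:
  d/dx[4x^2] = 8x
  d/dx[xy] = x·y' + y
  d/dx[7y^2] = 14y·y'
  d/dx[-18] = 0
Adding these up, d/dx[F] = 0 becomes
  (8x + y) + (x + 14y)·y' = 0,
so isolating y',
  dy/dx = -(8x + y)/(x + 14y) = (-8x - y)/(x + 14y)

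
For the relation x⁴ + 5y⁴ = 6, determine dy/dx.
Differentiate the relation implicitly: treat y = y(x) and apply the chain rule, so every y-derivative picks up a y' = dy/dx factor.

With everything moved to the left-hand side, differentiate term by term:
  d/dx[x^4] = 4x^3
  d/dx[5y^4] = 20y^3·y'
  d/dx[-6] = 0

Separating the contributions that come from x directly and those that come through y:
  without y':      4x^3
  multiplying y':  20y^3

so (4x^3) + (20y^3)·y' = 0, and therefore
  dy/dx = -(4x^3)/(20y^3) = -x^3/(5y^3)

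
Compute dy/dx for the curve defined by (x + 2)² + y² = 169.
Differentiate the relation implicitly: treat y = y(x) and apply the chain rule, so every y-derivative picks up a y' = dy/dx factor.

With everything moved to the left-hand side, differentiate term by term:
  d/dx[y^2] = 2y·y'
  d/dx[(x + 2)^2] = 2x + 4
  d/dx[-169] = 0

Separating the contributions that come from x directly and those that come through y:
  without y':      2x + 4
  multiplying y':  2y

so (2x + 4) + (2y)·y' = 0, and therefore
  dy/dx = -(2x + 4)/(2y) = (-x - 2)/y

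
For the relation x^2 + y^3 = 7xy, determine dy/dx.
Apply d/dx to both sides, remembering that y depends on x. Each occurrence of y therefore brings in a y' = dy/dx via the chain rule.

With F(x, y) equal to the left-hand side minus the right, differentiate F term by term:
  d/dx[x^2] = 2x
  d/dx[-7xy] = -7x·y' - 7y
  d/dx[y^3] = 3y^2·y'
Adding these up, d/dx[F] = 0 becomes
  (2x - 7y) + (-7x + 3y^2)·y' = 0,
so isolating y',
  dy/dx = -(2x - 7y)/(-7x + 3y^2) = (2x - 7y)/(7x - 3y^2)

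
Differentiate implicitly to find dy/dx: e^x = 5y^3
Take d/dx of both sides. Since y is implicitly a function of x, the chain rule attaches a y' = dy/dx factor whenever we differentiate through y.

Set F(x, y) = (left side) − (right side), so the curve is F = 0. Differentiating each term of F:
  d/dx[-5y^3] = -15y^2·y'
  d/dx[e^(x)] = e^(x)

Collecting, the y'-free part is the partial derivative in x and the y' coefficient is the partial derivative in y:
  ∂F/∂x = e^(x)
  ∂F/∂y = -15y^2

so d/dx[F(x, y(x))] = ∂F/∂x + (∂F/∂y)·y' = 0. Rearranging,
  dy/dx = -(∂F/∂x)/(∂F/∂y) = -(e^(x))/(-15y^2) = e^(x)/(15y^2)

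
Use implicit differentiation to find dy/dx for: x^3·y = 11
Differentiate both sides with respect to x, treating y as y(x). By the chain rule, any term containing y contributes a factor of y' = dy/dx when we differentiate it.

Move every term to one side and write the relation as F(x, y) = 0. Term by term,
  d/dx[x^3y] = x^3·y' + 3x^2y
  d/dx[-11] = 0

The pieces without y' make up ∂F/∂x and the coefficient of y' is ∂F/∂y:
  ∂F/∂x = 3x^2y,
  ∂F/∂y = x^3.

Since d/dx[F] = ∂F/∂x + (∂F/∂y)·y' = 0, solve for y':
  (∂F/∂y)·y' = -∂F/∂x
  dy/dx = -(∂F/∂x)/(∂F/∂y) = -(3x^2y)/(x^3) = -3y/x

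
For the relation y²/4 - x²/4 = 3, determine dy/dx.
Take d/dx of both sides. Since y is implicitly a function of x, the chain rule attaches a y' = dy/dx factor whenever we differentiate through y.

Set F(x, y) = (left side) − (right side), so the curve is F = 0. Differentiating each term of F:
  d/dx[-x^2/4] = -x/2
  d/dx[y^2/4] = y·y'/2
  d/dx[-3] = 0

Collecting, the y'-free part is the partial derivative in x and the y' coefficient is the partial derivative in y:
  ∂F/∂x = -x/2
  ∂F/∂y = y/2

so d/dx[F(x, y(x))] = ∂F/∂x + (∂F/∂y)·y' = 0. Rearranging,
  dy/dx = -(∂F/∂x)/(∂F/∂y) = -(-x/2)/(y/2) = x/y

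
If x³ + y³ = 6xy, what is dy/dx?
Apply d/dx to both sides, remembering that y depends on x. Each occurrence of y therefore brings in a y' = dy/dx via the chain rule.

With F(x, y) equal to the left-hand side minus the right, differentiate F term by term:
  d/dx[x^3] = 3x^2
  d/dx[-6xy] = -6x·y' - 6y
  d/dx[y^3] = 3y^2·y'
Adding these up, d/dx[F] = 0 becomes
  (3x^2 - 6y) + (-6x + 3y^2)·y' = 0,
so isolating y',
  dy/dx = -(3x^2 - 6y)/(-6x + 3y^2) = (x^2 - 2y)/(2x - y^2)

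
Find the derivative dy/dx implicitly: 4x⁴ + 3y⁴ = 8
Differentiate the relation implicitly: treat y = y(x) and apply the chain rule, so every y-derivative picks up a y' = dy/dx factor.

With everything moved to the left-hand side, differentiate term by term:
  d/dx[4x^4] = 16x^3
  d/dx[3y^4] = 12y^3·y'
  d/dx[-8] = 0

Separating the contributions that come from x directly and those that come through y:
  without y':      16x^3
  multiplying y':  12y^3

so (16x^3) + (12y^3)·y' = 0, and therefore
  dy/dx = -(16x^3)/(12y^3) = -4x^3/(3y^3)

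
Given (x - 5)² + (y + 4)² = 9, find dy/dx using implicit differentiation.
Differentiate the relation implicitly: treat y = y(x) and apply the chain rule, so every y-derivative picks up a y' = dy/dx factor.

With everything moved to the left-hand side, differentiate term by term:
  d/dx[(x - 5)^2] = 2x - 10
  d/dx[(y + 4)^2] = 2·y'(y + 4)
  d/dx[-9] = 0

Separating the contributions that come from x directly and those that come through y:
  without y':      2x - 10
  multiplying y':  2y + 8

so (2x - 10) + (2y + 8)·y' = 0, and therefore
  dy/dx = -(2x - 10)/(2y + 8) = (5 - x)/(y + 4)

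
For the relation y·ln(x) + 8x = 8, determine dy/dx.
Apply d/dx to both sides, remembering that y depends on x. Each occurrence of y therefore brings in a y' = dy/dx via the chain rule.

With F(x, y) equal to the left-hand side minus the right, differentiate F term by term:
  d/dx[8x] = 8
  d/dx[y·ln(x)] = y'·ln(x) + y/x
  d/dx[-8] = 0
Adding these up, d/dx[F] = 0 becomes
  (8 + y/x) + (ln(x))·y' = 0,
so isolating y',
  dy/dx = -(8 + y/x)/(ln(x))
        = -((8x + y)/x)/(ln(x)) = (-8x - y)/(x·ln(x))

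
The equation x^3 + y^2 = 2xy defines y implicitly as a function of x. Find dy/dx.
Apply d/dx to both sides, remembering that y depends on x. Each occurrence of y therefore brings in a y' = dy/dx via the chain rule.

With F(x, y) equal to the left-hand side minus the right, differentiate F term by term:
  d/dx[x^3] = 3x^2
  d/dx[-2xy] = -2x·y' - 2y
  d/dx[y^2] = 2y·y'
Adding these up, d/dx[F] = 0 becomes
  (3x^2 - 2y) + (-2x + 2y)·y' = 0,
so isolating y',
  dy/dx = -(3x^2 - 2y)/(-2x + 2y) = (3x^2/2 - y)/(x - y)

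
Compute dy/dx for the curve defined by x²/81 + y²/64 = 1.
Take d/dx of both sides. Since y is implicitly a function of x, the chain rule attaches a y' = dy/dx factor whenever we differentiate through y.

Set F(x, y) = (left side) − (right side), so the curve is F = 0. Differentiating each term of F:
  d/dx[x^2/81] = 2x/81
  d/dx[y^2/64] = y·y'/32
  d/dx[-1] = 0

Collecting, the y'-free part is the partial derivative in x and the y' coefficient is the partial derivative in y:
  ∂F/∂x = 2x/81
  ∂F/∂y = y/32

so d/dx[F(x, y(x))] = ∂F/∂x + (∂F/∂y)·y' = 0. Rearranging,
  dy/dx = -(∂F/∂x)/(∂F/∂y) = -(2x/81)/(y/32) = -64x/(81y)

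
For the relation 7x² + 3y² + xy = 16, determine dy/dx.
Differentiate the relation implicitly: treat y = y(x) and apply the chain rule, so every y-derivative picks up a y' = dy/dx factor.

With everything moved to the left-hand side, differentiate term by term:
  d/dx[7x^2] = 14x
  d/dx[xy] = x·y' + y
  d/dx[3y^2] = 6y·y'
  d/dx[-16] = 0

Separating the contributions that come from x directly and those that come through y:
  without y':      14x + y
  multiplying y':  x + 6y

so (14x + y) + (x + 6y)·y' = 0, and therefore
  dy/dx = -(14x + y)/(x + 6y) = (-14x - y)/(x + 6y)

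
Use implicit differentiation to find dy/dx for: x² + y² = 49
Take d/dx of both sides. Since y is implicitly a function of x, the chain rule attaches a y' = dy/dx factor whenever we differentiate through y.

Set F(x, y) = (left side) − (right side), so the curve is F = 0. Differentiating each term of F:
  d/dx[x^2] = 2x
  d/dx[y^2] = 2y·y'
  d/dx[-49] = 0

Collecting, the y'-free part is the partial derivative in x and the y' coefficient is the partial derivative in y:
  ∂F/∂x = 2x
  ∂F/∂y = 2y

so d/dx[F(x, y(x))] = ∂F/∂x + (∂F/∂y)·y' = 0. Rearranging,
  dy/dx = -(∂F/∂x)/(∂F/∂y) = -(2x)/(2y) = -x/y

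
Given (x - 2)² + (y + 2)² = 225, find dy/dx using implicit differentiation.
Differentiate both sides with respect to x, treating y as y(x). By the chain rule, any term containing y contributes a factor of y' = dy/dx when we differentiate it.

Move every term to one side and write the relation as F(x, y) = 0. Term by term,
  d/dx[(x - 2)^2] = 2x - 4
  d/dx[(y + 2)^2] = 2·y'(y + 2)
  d/dx[-225] = 0

The pieces without y' make up ∂F/∂x and the coefficient of y' is ∂F/∂y:
  ∂F/∂x = 2x - 4,
  ∂F/∂y = 2y + 4.

Since d/dx[F] = ∂F/∂x + (∂F/∂y)·y' = 0, solve for y':
  (∂F/∂y)·y' = -∂F/∂x
  dy/dx = -(∂F/∂x)/(∂F/∂y) = -(2x - 4)/(2y + 4) = (2 - x)/(y + 2)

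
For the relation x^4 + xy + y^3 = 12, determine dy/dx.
Take d/dx of both sides. Since y is implicitly a function of x, the chain rule attaches a y' = dy/dx factor whenever we differentiate through y.

Set F(x, y) = (left side) − (right side), so the curve is F = 0. Differentiating each term of F:
  d/dx[x^4] = 4x^3
  d/dx[xy] = x·y' + y
  d/dx[y^3] = 3y^2·y'
  d/dx[-12] = 0

Collecting, the y'-free part is the partial derivative in x and the y' coefficient is the partial derivative in y:
  ∂F/∂x = 4x^3 + y
  ∂F/∂y = x + 3y^2

so d/dx[F(x, y(x))] = ∂F/∂x + (∂F/∂y)·y' = 0. Rearranging,
  dy/dx = -(∂F/∂x)/(∂F/∂y) = -(4x^3 + y)/(x + 3y^2) = (-4x^3 - y)/(x + 3y^2)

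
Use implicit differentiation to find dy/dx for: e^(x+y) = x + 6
Apply d/dx to both sides, remembering that y depends on x. Each occurrence of y therefore brings in a y' = dy/dx via the chain rule.

With F(x, y) equal to the left-hand side minus the right, differentiate F term by term:
  d/dx[-x] = -1
  d/dx[e^(x + y)] = (y' + 1)·e^(x + y)
  d/dx[-6] = 0
Adding these up, d/dx[F] = 0 becomes
  (e^(x + y) - 1) + (e^(x + y))·y' = 0,
so isolating y',
  dy/dx = -(e^(x + y) - 1)/(e^(x + y)) = e^(-x - y) - 1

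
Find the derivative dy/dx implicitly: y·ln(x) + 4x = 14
Take d/dx of both sides. Since y is implicitly a function of x, the chain rule attaches a y' = dy/dx factor whenever we differentiate through y.

Set F(x, y) = (left side) − (right side), so the curve is F = 0. Differentiating each term of F:
  d/dx[4x] = 4
  d/dx[y·ln(x)] = y'·ln(x) + y/x
  d/dx[-14] = 0

Collecting, the y'-free part is the partial derivative in x and the y' coefficient is the partial derivative in y:
  ∂F/∂x = 4 + y/x
  ∂F/∂y = ln(x)

so d/dx[F(x, y(x))] = ∂F/∂x + (∂F/∂y)·y' = 0. Rearranging,
  dy/dx = -(∂F/∂x)/(∂F/∂y) = -(4 + y/x)/(ln(x))
        = -((4x + y)/x)/(ln(x)) = (-4x - y)/(x·ln(x))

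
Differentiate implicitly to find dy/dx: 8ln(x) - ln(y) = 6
Differentiate the relation implicitly: treat y = y(x) and apply the chain rule, so every y-derivative picks up a y' = dy/dx factor.

With everything moved to the left-hand side, differentiate term by term:
  d/dx[8ln(x)] = 8/x
  d/dx[-ln(y)] = -y'/y
  d/dx[-6] = 0

Separating the contributions that come from x directly and those that come through y:
  without y':      8/x
  multiplying y':  -1/y

so (8/x) + (-1/y)·y' = 0, and therefore
  dy/dx = -(8/x)/(-1/y) = 8y/x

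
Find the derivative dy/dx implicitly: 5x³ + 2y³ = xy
Apply d/dx to both sides, remembering that y depends on x. Each occurrence of y therefore brings in a y' = dy/dx via the chain rule.

With F(x, y) equal to the left-hand side minus the right, differentiate F term by term:
  d/dx[5x^3] = 15x^2
  d/dx[-xy] = -x·y' - y
  d/dx[2y^3] = 6y^2·y'
Adding these up, d/dx[F] = 0 becomes
  (15x^2 - y) + (-x + 6y^2)·y' = 0,
so isolating y',
  dy/dx = -(15x^2 - y)/(-x + 6y^2) = (15x^2 - y)/(x - 6y^2)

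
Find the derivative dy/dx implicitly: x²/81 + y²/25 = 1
Apply d/dx to both sides, remembering that y depends on x. Each occurrence of y therefore brings in a y' = dy/dx via the chain rule.

With F(x, y) equal to the left-hand side minus the right, differentiate F term by term:
  d/dx[x^2/81] = 2x/81
  d/dx[y^2/25] = 2y·y'/25
  d/dx[-1] = 0
Adding these up, d/dx[F] = 0 becomes
  (2x/81) + (2y/25)·y' = 0,
so isolating y',
  dy/dx = -(2x/81)/(2y/25) = -25x/(81y)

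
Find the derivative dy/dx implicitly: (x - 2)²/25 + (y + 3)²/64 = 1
Apply d/dx to both sides, remembering that y depends on x. Each occurrence of y therefore brings in a y' = dy/dx via the chain rule.

With F(x, y) equal to the left-hand side minus the right, differentiate F term by term:
  d/dx[(x - 2)^2/25] = 2x/25 - 4/25
  d/dx[(y + 3)^2/64] = y'(y + 3)/32
  d/dx[-1] = 0
Adding these up, d/dx[F] = 0 becomes
  (2x/25 - 4/25) + (y/32 + 3/32)·y' = 0,
so isolating y',
  dy/dx = -(2x/25 - 4/25)/(y/32 + 3/32)
        = -(2(x - 2)/25)/((y + 3)/32) = 64(2 - x)/(25(y + 3))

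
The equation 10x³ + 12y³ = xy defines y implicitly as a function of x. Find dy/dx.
Differentiate both sides with respect to x, treating y as y(x). By the chain rule, any term containing y contributes a factor of y' = dy/dx when we differentiate it.

Move every term to one side and write the relation as F(x, y) = 0. Term by term,
  d/dx[10x^3] = 30x^2
  d/dx[-xy] = -x·y' - y
  d/dx[12y^3] = 36y^2·y'

The pieces without y' make up ∂F/∂x and the coefficient of y' is ∂F/∂y:
  ∂F/∂x = 30x^2 - y,
  ∂F/∂y = -x + 36y^2.

Since d/dx[F] = ∂F/∂x + (∂F/∂y)·y' = 0, solve for y':
  (∂F/∂y)·y' = -∂F/∂x
  dy/dx = -(∂F/∂x)/(∂F/∂y) = -(30x^2 - y)/(-x + 36y^2) = (30x^2 - y)/(x - 36y^2)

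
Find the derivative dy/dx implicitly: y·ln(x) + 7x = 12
Differentiate both sides with respect to x, treating y as y(x). By the chain rule, any term containing y contributes a factor of y' = dy/dx when we differentiate it.

Move every term to one side and write the relation as F(x, y) = 0. Term by term,
  d/dx[7x] = 7
  d/dx[y·ln(x)] = y'·ln(x) + y/x
  d/dx[-12] = 0

The pieces without y' make up ∂F/∂x and the coefficient of y' is ∂F/∂y:
  ∂F/∂x = 7 + y/x,
  ∂F/∂y = ln(x).

Since d/dx[F] = ∂F/∂x + (∂F/∂y)·y' = 0, solve for y':
  (∂F/∂y)·y' = -∂F/∂x
  dy/dx = -(∂F/∂x)/(∂F/∂y) = -(7 + y/x)/(ln(x))
        = -((7x + y)/x)/(ln(x)) = (-7x - y)/(x·ln(x))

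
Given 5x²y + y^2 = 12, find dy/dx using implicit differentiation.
Differentiate both sides with respect to x, treating y as y(x). By the chain rule, any term containing y contributes a factor of y' = dy/dx when we differentiate it.

Move every term to one side and write the relation as F(x, y) = 0. Term by term,
  d/dx[5x^2y] = 5x^2·y' + 10xy
  d/dx[y^2] = 2y·y'
  d/dx[-12] = 0

The pieces without y' make up ∂F/∂x and the coefficient of y' is ∂F/∂y:
  ∂F/∂x = 10xy,
  ∂F/∂y = 5x^2 + 2y.

Since d/dx[F] = ∂F/∂x + (∂F/∂y)·y' = 0, solve for y':
  (∂F/∂y)·y' = -∂F/∂x
  dy/dx = -(∂F/∂x)/(∂F/∂y) = -(10xy)/(5x^2 + 2y) = -10xy/(5x^2 + 2y)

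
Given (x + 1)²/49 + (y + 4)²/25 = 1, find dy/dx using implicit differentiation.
Differentiate both sides with respect to x, treating y as y(x). By the chain rule, any term containing y contributes a factor of y' = dy/dx when we differentiate it.

Move every term to one side and write the relation as F(x, y) = 0. Term by term,
  d/dx[(x + 1)^2/49] = 2x/49 + 2/49
  d/dx[(y + 4)^2/25] = 2·y'(y + 4)/25
  d/dx[-1] = 0

The pieces without y' make up ∂F/∂x and the coefficient of y' is ∂F/∂y:
  ∂F/∂x = 2x/49 + 2/49,
  ∂F/∂y = 2y/25 + 8/25.

Since d/dx[F] = ∂F/∂x + (∂F/∂y)·y' = 0, solve for y':
  (∂F/∂y)·y' = -∂F/∂x
  dy/dx = -(∂F/∂x)/(∂F/∂y) = -(2x/49 + 2/49)/(2y/25 + 8/25)
        = -(2(x + 1)/49)/(2(y + 4)/25) = 25(-x - 1)/(49(y + 4))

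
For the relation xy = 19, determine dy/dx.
Apply d/dx to both sides, remembering that y depends on x. Each occurrence of y therefore brings in a y' = dy/dx via the chain rule.

With F(x, y) equal to the left-hand side minus the right, differentiate F term by term:
  d/dx[xy] = x·y' + y
  d/dx[-19] = 0
Adding these up, d/dx[F] = 0 becomes
  (y) + (x)·y' = 0,
so isolating y',
  dy/dx = -(y)/(x) = -y/x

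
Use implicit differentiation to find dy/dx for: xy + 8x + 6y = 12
Take d/dx of both sides. Since y is implicitly a function of x, the chain rule attaches a y' = dy/dx factor whenever we differentiate through y.

Set F(x, y) = (left side) − (right side), so the curve is F = 0. Differentiating each term of F:
  d/dx[xy] = x·y' + y
  d/dx[8x] = 8
  d/dx[6y] = 6·y'
  d/dx[-12] = 0

Collecting, the y'-free part is the partial derivative in x and the y' coefficient is the partial derivative in y:
  ∂F/∂x = y + 8
  ∂F/∂y = x + 6

so d/dx[F(x, y(x))] = ∂F/∂x + (∂F/∂y)·y' = 0. Rearranging,
  dy/dx = -(∂F/∂x)/(∂F/∂y) = -(y + 8)/(x + 6) = (-y - 8)/(x + 6)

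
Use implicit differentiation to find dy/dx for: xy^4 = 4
Differentiate the relation implicitly: treat y = y(x) and apply the chain rule, so every y-derivative picks up a y' = dy/dx factor.

With everything moved to the left-hand side, differentiate term by term:
  d/dx[xy^4] = 4xy^3·y' + y^4
  d/dx[-4] = 0

Separating the contributions that come from x directly and those that come through y:
  without y':      y^4
  multiplying y':  4xy^3

so (y^4) + (4xy^3)·y' = 0, and therefore
  dy/dx = -(y^4)/(4xy^3) = -y/(4x)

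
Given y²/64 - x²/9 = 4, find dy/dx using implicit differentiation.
Differentiate the relation implicitly: treat y = y(x) and apply the chain rule, so every y-derivative picks up a y' = dy/dx factor.

With everything moved to the left-hand side, differentiate term by term:
  d/dx[-x^2/9] = -2x/9
  d/dx[y^2/64] = y·y'/32
  d/dx[-4] = 0

Separating the contributions that come from x directly and those that come through y:
  without y':      -2x/9
  multiplying y':  y/32

so (-2x/9) + (y/32)·y' = 0, and therefore
  dy/dx = -(-2x/9)/(y/32) = 64x/(9y)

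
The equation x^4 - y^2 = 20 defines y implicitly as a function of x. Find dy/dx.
Apply d/dx to both sides, remembering that y depends on x. Each occurrence of y therefore brings in a y' = dy/dx via the chain rule.

With F(x, y) equal to the left-hand side minus the right, differentiate F term by term:
  d/dx[x^4] = 4x^3
  d/dx[-y^2] = -2y·y'
  d/dx[-20] = 0
Adding these up, d/dx[F] = 0 becomes
  (4x^3) + (-2y)·y' = 0,
so isolating y',
  dy/dx = -(4x^3)/(-2y) = 2x^3/y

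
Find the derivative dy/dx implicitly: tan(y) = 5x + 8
Differentiate both sides with respect to x, treating y as y(x). By the chain rule, any term containing y contributes a factor of y' = dy/dx when we differentiate it.

Move every term to one side and write the relation as F(x, y) = 0. Term by term,
  d/dx[-5x] = -5
  d/dx[tan(y)] = y'(tan(y)^2 + 1)
  d/dx[-8] = 0

The pieces without y' make up ∂F/∂x and the coefficient of y' is ∂F/∂y:
  ∂F/∂x = -5,
  ∂F/∂y = tan(y)^2 + 1.

Since d/dx[F] = ∂F/∂x + (∂F/∂y)·y' = 0, solve for y':
  (∂F/∂y)·y' = -∂F/∂x
  dy/dx = -(∂F/∂x)/(∂F/∂y) = -(-5)/(tan(y)^2 + 1) = 5cos(y)^2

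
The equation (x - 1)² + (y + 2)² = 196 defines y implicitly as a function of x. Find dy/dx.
Apply d/dx to both sides, remembering that y depends on x. Each occurrence of y therefore brings in a y' = dy/dx via the chain rule.

With F(x, y) equal to the left-hand side minus the right, differentiate F term by term:
  d/dx[(x - 1)^2] = 2x - 2
  d/dx[(y + 2)^2] = 2·y'(y + 2)
  d/dx[-196] = 0
Adding these up, d/dx[F] = 0 becomes
  (2x - 2) + (2y + 4)·y' = 0,
so isolating y',
  dy/dx = -(2x - 2)/(2y + 4) = (1 - x)/(y + 2)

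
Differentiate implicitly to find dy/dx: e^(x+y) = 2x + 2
Differentiate the relation implicitly: treat y = y(x) and apply the chain rule, so every y-derivative picks up a y' = dy/dx factor.

With everything moved to the left-hand side, differentiate term by term:
  d/dx[-2x] = -2
  d/dx[e^(x + y)] = (y' + 1)·e^(x + y)
  d/dx[-2] = 0

Separating the contributions that come from x directly and those that come through y:
  without y':      e^(x + y) - 2
  multiplying y':  e^(x + y)

so (e^(x + y) - 2) + (e^(x + y))·y' = 0, and therefore
  dy/dx = -(e^(x + y) - 2)/(e^(x + y)) = 2e^(-x - y) - 1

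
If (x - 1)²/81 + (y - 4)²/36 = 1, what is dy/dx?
Apply d/dx to both sides, remembering that y depends on x. Each occurrence of y therefore brings in a y' = dy/dx via the chain rule.

With F(x, y) equal to the left-hand side minus the right, differentiate F term by term:
  d/dx[(x - 1)^2/81] = 2x/81 - 2/81
  d/dx[(y - 4)^2/36] = y'(y - 4)/18
  d/dx[-1] = 0
Adding these up, d/dx[F] = 0 becomes
  (2x/81 - 2/81) + (y/18 - 2/9)·y' = 0,
so isolating y',
  dy/dx = -(2x/81 - 2/81)/(y/18 - 2/9)
        = -(2(x - 1)/81)/((y - 4)/18) = 4(1 - x)/(9(y - 4))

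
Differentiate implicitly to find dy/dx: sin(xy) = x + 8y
Take d/dx of both sides. Since y is implicitly a function of x, the chain rule attaches a y' = dy/dx factor whenever we differentiate through y.

Set F(x, y) = (left side) − (right side), so the curve is F = 0. Differentiating each term of F:
  d/dx[-x] = -1
  d/dx[-8y] = -8·y'
  d/dx[sin(xy)] = (x·y' + y)·cos(xy)

Collecting, the y'-free part is the partial derivative in x and the y' coefficient is the partial derivative in y:
  ∂F/∂x = y·cos(xy) - 1
  ∂F/∂y = x·cos(xy) - 8

so d/dx[F(x, y(x))] = ∂F/∂x + (∂F/∂y)·y' = 0. Rearranging,
  dy/dx = -(∂F/∂x)/(∂F/∂y) = -(y·cos(xy) - 1)/(x·cos(xy) - 8) = (-y·cos(xy) + 1)/(x·cos(xy) - 8)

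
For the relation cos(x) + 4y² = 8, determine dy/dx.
Take d/dx of both sides. Since y is implicitly a function of x, the chain rule attaches a y' = dy/dx factor whenever we differentiate through y.

Set F(x, y) = (left side) − (right side), so the curve is F = 0. Differentiating each term of F:
  d/dx[4y^2] = 8y·y'
  d/dx[cos(x)] = -sin(x)
  d/dx[-8] = 0

Collecting, the y'-free part is the partial derivative in x and the y' coefficient is the partial derivative in y:
  ∂F/∂x = -sin(x)
  ∂F/∂y = 8y

so d/dx[F(x, y(x))] = ∂F/∂x + (∂F/∂y)·y' = 0. Rearranging,
  dy/dx = -(∂F/∂x)/(∂F/∂y) = -(-sin(x))/(8y) = sin(x)/(8y)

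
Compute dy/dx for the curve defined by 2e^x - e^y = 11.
Apply d/dx to both sides, remembering that y depends on x. Each occurrence of y therefore brings in a y' = dy/dx via the chain rule.

With F(x, y) equal to the left-hand side minus the right, differentiate F term by term:
  d/dx[2e^(x)] = 2e^(x)
  d/dx[-e^(y)] = -y'·e^(y)
  d/dx[-11] = 0
Adding these up, d/dx[F] = 0 becomes
  (2e^(x)) + (-e^(y))·y' = 0,
so isolating y',
  dy/dx = -(2e^(x))/(-e^(y)) = 2e^(x - y)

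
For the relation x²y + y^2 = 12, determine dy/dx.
Take d/dx of both sides. Since y is implicitly a function of x, the chain rule attaches a y' = dy/dx factor whenever we differentiate through y.

Set F(x, y) = (left side) − (right side), so the curve is F = 0. Differentiating each term of F:
  d/dx[x^2y] = x^2·y' + 2xy
  d/dx[y^2] = 2y·y'
  d/dx[-12] = 0

Collecting, the y'-free part is the partial derivative in x and the y' coefficient is the partial derivative in y:
  ∂F/∂x = 2xy
  ∂F/∂y = x^2 + 2y

so d/dx[F(x, y(x))] = ∂F/∂x + (∂F/∂y)·y' = 0. Rearranging,
  dy/dx = -(∂F/∂x)/(∂F/∂y) = -(2xy)/(x^2 + 2y) = -2xy/(x^2 + 2y)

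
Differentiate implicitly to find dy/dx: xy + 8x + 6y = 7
Differentiate the relation implicitly: treat y = y(x) and apply the chain rule, so every y-derivative picks up a y' = dy/dx factor.

With everything moved to the left-hand side, differentiate term by term:
  d/dx[xy] = x·y' + y
  d/dx[8x] = 8
  d/dx[6y] = 6·y'
  d/dx[-7] = 0

Separating the contributions that come from x directly and those that come through y:
  without y':      y + 8
  multiplying y':  x + 6

so (y + 8) + (x + 6)·y' = 0, and therefore
  dy/dx = -(y + 8)/(x + 6) = (-y - 8)/(x + 6)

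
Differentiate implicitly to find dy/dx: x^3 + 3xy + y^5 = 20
Differentiate the relation implicitly: treat y = y(x) and apply the chain rule, so every y-derivative picks up a y' = dy/dx factor.

With everything moved to the left-hand side, differentiate term by term:
  d/dx[x^3] = 3x^2
  d/dx[3xy] = 3x·y' + 3y
  d/dx[y^5] = 5y^4·y'
  d/dx[-20] = 0

Separating the contributions that come from x directly and those that come through y:
  without y':      3x^2 + 3y
  multiplying y':  3x + 5y^4

so (3x^2 + 3y) + (3x + 5y^4)·y' = 0, and therefore
  dy/dx = -(3x^2 + 3y)/(3x + 5y^4) = 3(-x^2 - y)/(3x + 5y^4)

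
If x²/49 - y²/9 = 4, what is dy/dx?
Differentiate the relation implicitly: treat y = y(x) and apply the chain rule, so every y-derivative picks up a y' = dy/dx factor.

With everything moved to the left-hand side, differentiate term by term:
  d/dx[x^2/49] = 2x/49
  d/dx[-y^2/9] = -2y·y'/9
  d/dx[-4] = 0

Separating the contributions that come from x directly and those that come through y:
  without y':      2x/49
  multiplying y':  -2y/9

so (2x/49) + (-2y/9)·y' = 0, and therefore
  dy/dx = -(2x/49)/(-2y/9) = 9x/(49y)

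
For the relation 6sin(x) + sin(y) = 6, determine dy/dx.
Take d/dx of both sides. Since y is implicitly a function of x, the chain rule attaches a y' = dy/dx factor whenever we differentiate through y.

Set F(x, y) = (left side) − (right side), so the curve is F = 0. Differentiating each term of F:
  d/dx[6sin(x)] = 6cos(x)
  d/dx[sin(y)] = y'·cos(y)
  d/dx[-6] = 0

Collecting, the y'-free part is the partial derivative in x and the y' coefficient is the partial derivative in y:
  ∂F/∂x = 6cos(x)
  ∂F/∂y = cos(y)

so d/dx[F(x, y(x))] = ∂F/∂x + (∂F/∂y)·y' = 0. Rearranging,
  dy/dx = -(∂F/∂x)/(∂F/∂y) = -(6cos(x))/(cos(y)) = -6cos(x)/cos(y)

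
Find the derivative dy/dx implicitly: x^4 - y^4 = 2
Differentiate the relation implicitly: treat y = y(x) and apply the chain rule, so every y-derivative picks up a y' = dy/dx factor.

With everything moved to the left-hand side, differentiate term by term:
  d/dx[x^4] = 4x^3
  d/dx[-y^4] = -4y^3·y'
  d/dx[-2] = 0

Separating the contributions that come from x directly and those that come through y:
  without y':      4x^3
  multiplying y':  -4y^3

so (4x^3) + (-4y^3)·y' = 0, and therefore
  dy/dx = -(4x^3)/(-4y^3) = x^3/y^3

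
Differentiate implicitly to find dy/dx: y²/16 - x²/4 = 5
Take d/dx of both sides. Since y is implicitly a function of x, the chain rule attaches a y' = dy/dx factor whenever we differentiate through y.

Set F(x, y) = (left side) − (right side), so the curve is F = 0. Differentiating each term of F:
  d/dx[-x^2/4] = -x/2
  d/dx[y^2/16] = y·y'/8
  d/dx[-5] = 0

Collecting, the y'-free part is the partial derivative in x and the y' coefficient is the partial derivative in y:
  ∂F/∂x = -x/2
  ∂F/∂y = y/8

so d/dx[F(x, y(x))] = ∂F/∂x + (∂F/∂y)·y' = 0. Rearranging,
  dy/dx = -(∂F/∂x)/(∂F/∂y) = -(-x/2)/(y/8) = 4x/y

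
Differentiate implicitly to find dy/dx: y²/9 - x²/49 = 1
Differentiate both sides with respect to x, treating y as y(x). By the chain rule, any term containing y contributes a factor of y' = dy/dx when we differentiate it.

Move every term to one side and write the relation as F(x, y) = 0. Term by term,
  d/dx[-x^2/49] = -2x/49
  d/dx[y^2/9] = 2y·y'/9
  d/dx[-1] = 0

The pieces without y' make up ∂F/∂x and the coefficient of y' is ∂F/∂y:
  ∂F/∂x = -2x/49,
  ∂F/∂y = 2y/9.

Since d/dx[F] = ∂F/∂x + (∂F/∂y)·y' = 0, solve for y':
  (∂F/∂y)·y' = -∂F/∂x
  dy/dx = -(∂F/∂x)/(∂F/∂y) = -(-2x/49)/(2y/9) = 9x/(49y)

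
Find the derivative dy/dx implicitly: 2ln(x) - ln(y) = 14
Take d/dx of both sides. Since y is implicitly a function of x, the chain rule attaches a y' = dy/dx factor whenever we differentiate through y.

Set F(x, y) = (left side) − (right side), so the curve is F = 0. Differentiating each term of F:
  d/dx[2ln(x)] = 2/x
  d/dx[-ln(y)] = -y'/y
  d/dx[-14] = 0

Collecting, the y'-free part is the partial derivative in x and the y' coefficient is the partial derivative in y:
  ∂F/∂x = 2/x
  ∂F/∂y = -1/y

so d/dx[F(x, y(x))] = ∂F/∂x + (∂F/∂y)·y' = 0. Rearranging,
  dy/dx = -(∂F/∂x)/(∂F/∂y) = -(2/x)/(-1/y) = 2y/x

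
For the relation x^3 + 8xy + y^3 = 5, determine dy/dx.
Differentiate both sides with respect to x, treating y as y(x). By the chain rule, any term containing y contributes a factor of y' = dy/dx when we differentiate it.

Move every term to one side and write the relation as F(x, y) = 0. Term by term,
  d/dx[x^3] = 3x^2
  d/dx[8xy] = 8x·y' + 8y
  d/dx[y^3] = 3y^2·y'
  d/dx[-5] = 0

The pieces without y' make up ∂F/∂x and the coefficient of y' is ∂F/∂y:
  ∂F/∂x = 3x^2 + 8y,
  ∂F/∂y = 8x + 3y^2.

Since d/dx[F] = ∂F/∂x + (∂F/∂y)·y' = 0, solve for y':
  (∂F/∂y)·y' = -∂F/∂x
  dy/dx = -(∂F/∂x)/(∂F/∂y) = -(3x^2 + 8y)/(8x + 3y^2) = (-3x^2 - 8y)/(8x + 3y^2)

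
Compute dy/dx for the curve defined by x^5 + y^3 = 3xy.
Differentiate both sides with respect to x, treating y as y(x). By the chain rule, any term containing y contributes a factor of y' = dy/dx when we differentiate it.

Move every term to one side and write the relation as F(x, y) = 0. Term by term,
  d/dx[x^5] = 5x^4
  d/dx[-3xy] = -3x·y' - 3y
  d/dx[y^3] = 3y^2·y'

The pieces without y' make up ∂F/∂x and the coefficient of y' is ∂F/∂y:
  ∂F/∂x = 5x^4 - 3y,
  ∂F/∂y = -3x + 3y^2.

Since d/dx[F] = ∂F/∂x + (∂F/∂y)·y' = 0, solve for y':
  (∂F/∂y)·y' = -∂F/∂x
  dy/dx = -(∂F/∂x)/(∂F/∂y) = -(5x^4 - 3y)/(-3x + 3y^2) = (5x^4/3 - y)/(x - y^2)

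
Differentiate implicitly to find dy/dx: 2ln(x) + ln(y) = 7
Apply d/dx to both sides, remembering that y depends on x. Each occurrence of y therefore brings in a y' = dy/dx via the chain rule.

With F(x, y) equal to the left-hand side minus the right, differentiate F term by term:
  d/dx[2ln(x)] = 2/x
  d/dx[ln(y)] = y'/y
  d/dx[-7] = 0
Adding these up, d/dx[F] = 0 becomes
  (2/x) + (1/y)·y' = 0,
so isolating y',
  dy/dx = -(2/x)/(1/y) = -2y/x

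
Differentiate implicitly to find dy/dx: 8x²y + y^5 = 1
Differentiate the relation implicitly: treat y = y(x) and apply the chain rule, so every y-derivative picks up a y' = dy/dx factor.

With everything moved to the left-hand side, differentiate term by term:
  d/dx[8x^2y] = 8x^2·y' + 16xy
  d/dx[y^5] = 5y^4·y'
  d/dx[-1] = 0

Separating the contributions that come from x directly and those that come through y:
  without y':      16xy
  multiplying y':  8x^2 + 5y^4

so (16xy) + (8x^2 + 5y^4)·y' = 0, and therefore
  dy/dx = -(16xy)/(8x^2 + 5y^4) = -16xy/(8x^2 + 5y^4)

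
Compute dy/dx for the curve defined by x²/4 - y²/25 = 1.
Apply d/dx to both sides, remembering that y depends on x. Each occurrence of y therefore brings in a y' = dy/dx via the chain rule.

With F(x, y) equal to the left-hand side minus the right, differentiate F term by term:
  d/dx[x^2/4] = x/2
  d/dx[-y^2/25] = -2y·y'/25
  d/dx[-1] = 0
Adding these up, d/dx[F] = 0 becomes
  (x/2) + (-2y/25)·y' = 0,
so isolating y',
  dy/dx = -(x/2)/(-2y/25) = 25x/(4y)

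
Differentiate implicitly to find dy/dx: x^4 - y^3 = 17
Differentiate both sides with respect to x, treating y as y(x). By the chain rule, any term containing y contributes a factor of y' = dy/dx when we differentiate it.

Move every term to one side and write the relation as F(x, y) = 0. Term by term,
  d/dx[x^4] = 4x^3
  d/dx[-y^3] = -3y^2·y'
  d/dx[-17] = 0

The pieces without y' make up ∂F/∂x and the coefficient of y' is ∂F/∂y:
  ∂F/∂x = 4x^3,
  ∂F/∂y = -3y^2.

Since d/dx[F] = ∂F/∂x + (∂F/∂y)·y' = 0, solve for y':
  (∂F/∂y)·y' = -∂F/∂x
  dy/dx = -(∂F/∂x)/(∂F/∂y) = -(4x^3)/(-3y^2) = 4x^3/(3y^2)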